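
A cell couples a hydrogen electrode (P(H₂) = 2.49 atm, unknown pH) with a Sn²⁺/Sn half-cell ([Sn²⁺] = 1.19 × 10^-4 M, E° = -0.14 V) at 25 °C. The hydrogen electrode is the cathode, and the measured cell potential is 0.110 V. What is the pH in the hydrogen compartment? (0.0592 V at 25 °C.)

E°_cell = 0.14 V and n = 2.
log Q = n(E° − E)/0.0592 = 2×(0.14 − 0.110)/0.0592 = 1.014.
With Q = [Sn²⁺]·P(H₂) / [H⁺]^2, solving for [H⁺] gives log[H⁺] = -2.271, so pH = 2.27.

pH = 2.27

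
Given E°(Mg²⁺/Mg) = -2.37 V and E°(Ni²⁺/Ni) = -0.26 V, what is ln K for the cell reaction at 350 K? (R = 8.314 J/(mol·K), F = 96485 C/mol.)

ln K = 139.9

E°_cell = -0.26 − (-2.37) = 2.11 V, with n = 2 electrons transferred.
At equilibrium E = 0, so the Nernst equation gives ln K = nFE°/RT = (2)(96485)(2.11)/((8.314)(350)) = 139.92.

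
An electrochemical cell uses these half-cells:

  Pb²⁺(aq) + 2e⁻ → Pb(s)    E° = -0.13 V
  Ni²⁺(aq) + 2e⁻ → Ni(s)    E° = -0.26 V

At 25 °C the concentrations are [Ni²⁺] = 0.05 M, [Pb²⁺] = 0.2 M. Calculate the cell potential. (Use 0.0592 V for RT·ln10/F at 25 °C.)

The Pb²⁺/Pb couple has the higher reduction potential and acts as the cathode, so E°_cell = -0.13 − (-0.26) = 0.13 V.
Balancing electrons gives n = 2; the reaction quotient is Q = [Ni²⁺]/[Pb²⁺] = 0.250.
At 25 °C, E = E° − (0.0592/n) log Q = 0.13 − (0.0592/2)(-0.602) = 0.130 + 0.018 = 0.148 V.

0.148 V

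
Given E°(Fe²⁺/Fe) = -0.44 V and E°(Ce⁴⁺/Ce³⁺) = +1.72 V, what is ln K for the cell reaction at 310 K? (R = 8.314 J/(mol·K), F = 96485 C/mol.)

ln K = 161.7

E°_cell = +1.72 − (-0.44) = 2.16 V, with n = 2 electrons transferred.
At equilibrium E = 0, so the Nernst equation gives ln K = nFE°/RT = (2)(96485)(2.16)/((8.314)(310)) = 161.72.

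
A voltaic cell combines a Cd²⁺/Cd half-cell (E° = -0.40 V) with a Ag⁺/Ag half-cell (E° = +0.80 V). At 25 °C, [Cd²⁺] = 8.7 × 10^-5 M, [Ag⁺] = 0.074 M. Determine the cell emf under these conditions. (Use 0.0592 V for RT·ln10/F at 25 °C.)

1.25 V

The Ag⁺/Ag couple has the higher reduction potential and acts as the cathode, so E°_cell = +0.80 − (-0.40) = 1.20 V.
Balancing electrons gives n = 2; the reaction quotient is Q = [Cd²⁺]/[Ag⁺]^2 = 0.0159.
At 25 °C, E = E° − (0.0592/n) log Q = 1.20 − (0.0592/2)(-1.799) = 1.200 + 0.053 = 1.253 V.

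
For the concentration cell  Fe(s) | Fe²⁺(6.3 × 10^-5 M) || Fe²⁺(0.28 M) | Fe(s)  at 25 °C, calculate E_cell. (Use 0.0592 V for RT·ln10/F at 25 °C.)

Both half-cells are Fe²⁺/Fe, so E°_cell = 0. The concentrated side is the cathode; the cell reaction moves Fe²⁺ from high to low concentration with n = 2.
Q = [Fe²⁺]_dilute/[Fe²⁺]_conc = 6.3 × 10^-5/0.28 = 2.25 × 10^-4.
E = 0 − (0.0592/2) log Q = −(0.0592/2)(-3.648) = 0.1080 V.

0.11 V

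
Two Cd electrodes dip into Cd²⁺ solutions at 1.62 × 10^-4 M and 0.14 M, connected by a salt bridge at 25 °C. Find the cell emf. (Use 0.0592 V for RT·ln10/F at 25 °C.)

Both half-cells are Cd²⁺/Cd, so E°_cell = 0. The concentrated side is the cathode; the cell reaction moves Cd²⁺ from high to low concentration with n = 2.
Q = [Cd²⁺]_dilute/[Cd²⁺]_conc = 1.62 × 10^-4/0.14 = 0.00116.
E = 0 − (0.0592/2) log Q = −(0.0592/2)(-2.937) = 0.0869 V.

0.087 V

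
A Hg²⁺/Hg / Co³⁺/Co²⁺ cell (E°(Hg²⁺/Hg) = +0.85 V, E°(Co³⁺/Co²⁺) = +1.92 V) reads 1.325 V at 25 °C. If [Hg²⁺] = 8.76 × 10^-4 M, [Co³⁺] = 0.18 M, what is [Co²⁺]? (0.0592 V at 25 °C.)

3 × 10^-4 M

From the Nernst equation, log Q = n(E° − E)/0.0592 = 2(1.07 − 1.325)/0.0592 = -8.615, so Q = 2.43 × 10^-9.
With Q = [Hg²⁺]·[Co²⁺]^2/[Co³⁺]^2 and the known concentrations, [Co²⁺]^2 in the numerator gives [Co²⁺] = 3 × 10^-4 M.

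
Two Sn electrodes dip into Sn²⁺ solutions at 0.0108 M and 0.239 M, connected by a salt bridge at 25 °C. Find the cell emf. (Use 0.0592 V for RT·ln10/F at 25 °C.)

Both half-cells are Sn²⁺/Sn, so E°_cell = 0. The concentrated side is the cathode; the cell reaction moves Sn²⁺ from high to low concentration with n = 2.
Q = [Sn²⁺]_dilute/[Sn²⁺]_conc = 0.0108/0.239 = 0.0452.
E = 0 − (0.0592/2) log Q = −(0.0592/2)(-1.345) = 0.0398 V.

0.040 V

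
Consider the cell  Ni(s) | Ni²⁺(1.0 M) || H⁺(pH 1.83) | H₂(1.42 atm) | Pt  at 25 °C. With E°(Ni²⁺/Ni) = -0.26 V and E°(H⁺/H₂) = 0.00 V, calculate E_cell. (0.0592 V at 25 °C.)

The hydrogen couple is the cathode, so E°_cell = 0.26 V; n = 2.
[H⁺] = 10^(−1.83) = 0.015 M, and Q = [Ni²⁺]·P(H₂) / [H⁺]^2 = 6490.
E = E° − (0.0592/2) log Q = 0.26 − (0.0592/2)(3.812) = 0.147 V.

0.15 V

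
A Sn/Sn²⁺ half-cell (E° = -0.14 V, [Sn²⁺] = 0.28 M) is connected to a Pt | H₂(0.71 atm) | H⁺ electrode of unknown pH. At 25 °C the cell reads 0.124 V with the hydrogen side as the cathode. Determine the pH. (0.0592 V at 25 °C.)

E°_cell = 0.14 V and n = 2.
log Q = n(E° − E)/0.0592 = 2×(0.14 − 0.124)/0.0592 = 0.541.
With Q = [Sn²⁺]·P(H₂) / [H⁺]^2, solving for [H⁺] gives log[H⁺] = -0.621, so pH = 0.62.

pH = 0.62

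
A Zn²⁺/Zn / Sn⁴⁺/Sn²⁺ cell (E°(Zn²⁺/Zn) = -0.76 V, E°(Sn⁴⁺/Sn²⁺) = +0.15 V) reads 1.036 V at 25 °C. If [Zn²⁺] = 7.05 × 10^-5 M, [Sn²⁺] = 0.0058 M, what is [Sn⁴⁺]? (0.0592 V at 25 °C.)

0.0074 M

From the Nernst equation, log Q = n(E° − E)/0.0592 = 2(0.91 − 1.036)/0.0592 = -4.257, so Q = 5.54 × 10^-5.
With Q = [Zn²⁺]·[Sn²⁺]/[Sn⁴⁺] and the known concentrations, [Sn⁴⁺] in the denominator gives [Sn⁴⁺] = 0.0074 M.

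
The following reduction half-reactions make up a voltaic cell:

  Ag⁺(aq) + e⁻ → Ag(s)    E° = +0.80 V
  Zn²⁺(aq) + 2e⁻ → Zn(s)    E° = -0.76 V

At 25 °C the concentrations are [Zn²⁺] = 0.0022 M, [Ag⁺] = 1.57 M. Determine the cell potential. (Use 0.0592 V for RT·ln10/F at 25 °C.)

The Ag⁺/Ag couple has the higher reduction potential and acts as the cathode, so E°_cell = +0.80 − (-0.76) = 1.56 V.
Balancing electrons gives n = 2; the reaction quotient is Q = [Zn²⁺]/[Ag⁺]^2 = 8.93 × 10^-4.
At 25 °C, E = E° − (0.0592/n) log Q = 1.56 − (0.0592/2)(-3.049) = 1.560 + 0.090 = 1.650 V.

1.65 V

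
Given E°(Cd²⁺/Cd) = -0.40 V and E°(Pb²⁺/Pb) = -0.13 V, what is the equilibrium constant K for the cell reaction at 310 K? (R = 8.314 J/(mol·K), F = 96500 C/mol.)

6 × 10^8

E°_cell = -0.13 − (-0.40) = 0.27 V, with n = 2 electrons transferred.
At equilibrium E = 0, so the Nernst equation gives ln K = nFE°/RT = (2)(96500)(0.27)/((8.314)(310)) = 20.22.
K = e^20.22 = 6 × 10^8.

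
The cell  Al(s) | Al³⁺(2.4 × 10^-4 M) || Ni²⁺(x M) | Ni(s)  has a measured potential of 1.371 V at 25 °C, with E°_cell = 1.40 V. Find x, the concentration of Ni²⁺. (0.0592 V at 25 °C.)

From the Nernst equation, log Q = n(E° − E)/0.0592 = 6(1.40 − 1.371)/0.0592 = 2.939, so Q = 869.
With Q = [Al³⁺]^2/[Ni²⁺]^3 and the known concentrations, [Ni²⁺]^3 in the denominator gives [Ni²⁺] = 4 × 10^-4 M.

4 × 10^-4 M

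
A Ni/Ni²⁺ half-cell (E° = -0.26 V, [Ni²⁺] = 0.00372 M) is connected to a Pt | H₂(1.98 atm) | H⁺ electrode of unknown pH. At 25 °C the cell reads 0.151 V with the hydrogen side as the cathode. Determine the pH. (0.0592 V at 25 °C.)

E°_cell = 0.26 V and n = 2.
log Q = n(E° − E)/0.0592 = 2×(0.26 − 0.151)/0.0592 = 3.682.
With Q = [Ni²⁺]·P(H₂) / [H⁺]^2, solving for [H⁺] gives log[H⁺] = -2.908, so pH = 2.91.

pH = 2.91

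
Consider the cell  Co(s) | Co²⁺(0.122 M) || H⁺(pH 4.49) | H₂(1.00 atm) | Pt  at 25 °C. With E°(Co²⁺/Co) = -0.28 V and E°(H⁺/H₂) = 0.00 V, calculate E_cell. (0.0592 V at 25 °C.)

0.041 V

The hydrogen couple is the cathode, so E°_cell = 0.28 V; n = 2.
[H⁺] = 10^(−4.49) = 3.2 × 10^-5 M, and Q = [Co²⁺]·P(H₂) / [H⁺]^2 = 1.17 × 10^8.
E = E° − (0.0592/2) log Q = 0.28 − (0.0592/2)(8.066) = 0.041 V.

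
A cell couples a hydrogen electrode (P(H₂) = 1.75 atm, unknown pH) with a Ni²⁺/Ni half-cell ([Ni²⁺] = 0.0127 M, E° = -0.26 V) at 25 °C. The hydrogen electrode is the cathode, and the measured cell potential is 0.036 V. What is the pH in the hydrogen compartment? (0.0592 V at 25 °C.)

E°_cell = 0.26 V and n = 2.
log Q = n(E° − E)/0.0592 = 2×(0.26 − 0.036)/0.0592 = 7.568.
With Q = [Ni²⁺]·P(H₂) / [H⁺]^2, solving for [H⁺] gives log[H⁺] = -4.610, so pH = 4.61.

pH = 4.61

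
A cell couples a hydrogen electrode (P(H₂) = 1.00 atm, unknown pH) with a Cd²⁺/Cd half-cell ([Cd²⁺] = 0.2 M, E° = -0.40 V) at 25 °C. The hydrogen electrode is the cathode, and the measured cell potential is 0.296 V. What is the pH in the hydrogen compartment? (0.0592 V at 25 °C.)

E°_cell = 0.40 V and n = 2.
log Q = n(E° − E)/0.0592 = 2×(0.40 − 0.296)/0.0592 = 3.514.
With Q = [Cd²⁺]·P(H₂) / [H⁺]^2, solving for [H⁺] gives log[H⁺] = -2.106, so pH = 2.11.

pH = 2.11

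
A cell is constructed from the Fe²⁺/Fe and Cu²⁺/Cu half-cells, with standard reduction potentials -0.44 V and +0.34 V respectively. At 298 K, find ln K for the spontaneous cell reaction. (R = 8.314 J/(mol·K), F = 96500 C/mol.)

ln K = 60.8

E°_cell = +0.34 − (-0.44) = 0.78 V, with n = 2 electrons transferred.
At equilibrium E = 0, so the Nernst equation gives ln K = nFE°/RT = (2)(96500)(0.78)/((8.314)(298)) = 60.76.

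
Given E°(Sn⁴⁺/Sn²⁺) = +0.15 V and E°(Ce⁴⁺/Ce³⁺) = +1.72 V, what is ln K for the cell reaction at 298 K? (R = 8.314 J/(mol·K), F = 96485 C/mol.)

E°_cell = +1.72 − (+0.15) = 1.57 V, with n = 2 electrons transferred.
At equilibrium E = 0, so the Nernst equation gives ln K = nFE°/RT = (2)(96485)(1.57)/((8.314)(298)) = 122.28.

ln K = 122.3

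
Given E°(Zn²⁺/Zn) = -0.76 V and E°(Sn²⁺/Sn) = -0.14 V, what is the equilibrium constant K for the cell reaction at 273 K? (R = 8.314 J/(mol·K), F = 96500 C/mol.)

7.9 × 10^22

E°_cell = -0.14 − (-0.76) = 0.62 V, with n = 2 electrons transferred.
At equilibrium E = 0, so the Nernst equation gives ln K = nFE°/RT = (2)(96500)(0.62)/((8.314)(273)) = 52.72.
K = e^52.72 = 7.9 × 10^22.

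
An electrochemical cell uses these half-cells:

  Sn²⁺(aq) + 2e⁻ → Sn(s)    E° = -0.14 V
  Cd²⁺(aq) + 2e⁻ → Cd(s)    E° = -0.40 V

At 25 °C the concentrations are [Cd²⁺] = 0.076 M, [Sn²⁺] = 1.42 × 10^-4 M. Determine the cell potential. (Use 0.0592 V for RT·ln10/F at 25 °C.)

0.179 V

The Sn²⁺/Sn couple has the higher reduction potential and acts as the cathode, so E°_cell = -0.14 − (-0.40) = 0.26 V.
Balancing electrons gives n = 2; the reaction quotient is Q = [Cd²⁺]/[Sn²⁺] = 535.
At 25 °C, E = E° − (0.0592/n) log Q = 0.26 − (0.0592/2)(2.729) = 0.260 − 0.081 = 0.179 V.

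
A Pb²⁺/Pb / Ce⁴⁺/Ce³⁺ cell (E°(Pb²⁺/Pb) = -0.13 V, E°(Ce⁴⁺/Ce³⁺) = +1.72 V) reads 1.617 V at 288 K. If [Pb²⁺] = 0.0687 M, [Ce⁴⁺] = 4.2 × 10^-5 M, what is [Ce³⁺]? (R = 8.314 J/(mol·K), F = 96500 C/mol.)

1.9 M

From the Nernst equation, ln Q = nF(E° − E)/RT = 2×96500×(1.85 − 1.617)/(8.314×288) = 18.781, so Q = 1.43 × 10^8.
With Q = [Pb²⁺]·[Ce³⁺]^2/[Ce⁴⁺]^2 and the known concentrations, [Ce³⁺]^2 in the numerator gives [Ce³⁺] = 1.9 M.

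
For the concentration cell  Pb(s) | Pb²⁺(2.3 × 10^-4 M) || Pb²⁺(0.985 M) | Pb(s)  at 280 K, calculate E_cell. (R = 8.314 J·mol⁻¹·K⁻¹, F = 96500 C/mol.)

0.10 V

Both half-cells are Pb²⁺/Pb, so E°_cell = 0. The concentrated side is the cathode; the cell reaction moves Pb²⁺ from high to low concentration with n = 2.
Q = [Pb²⁺]_dilute/[Pb²⁺]_conc = 2.3 × 10^-4/0.985 = 2.34 × 10^-4.
E = 0 − (RT/nF) ln Q = −((8.314×280)/(2×96500))(-8.362) = 0.1009 V.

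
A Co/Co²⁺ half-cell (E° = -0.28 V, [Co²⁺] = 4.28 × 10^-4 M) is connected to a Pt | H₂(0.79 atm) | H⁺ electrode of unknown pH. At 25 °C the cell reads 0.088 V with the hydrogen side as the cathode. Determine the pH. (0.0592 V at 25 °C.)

pH = 4.98

E°_cell = 0.28 V and n = 2.
log Q = n(E° − E)/0.0592 = 2×(0.28 − 0.088)/0.0592 = 6.486.
With Q = [Co²⁺]·P(H₂) / [H⁺]^2, solving for [H⁺] gives log[H⁺] = -4.979, so pH = 4.98.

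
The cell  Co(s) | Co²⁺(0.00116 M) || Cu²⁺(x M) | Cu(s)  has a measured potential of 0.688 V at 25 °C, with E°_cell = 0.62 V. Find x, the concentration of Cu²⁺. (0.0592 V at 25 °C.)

From the Nernst equation, log Q = n(E° − E)/0.0592 = 2(0.62 − 0.688)/0.0592 = -2.297, so Q = 0.00504.
With Q = [Co²⁺]/[Cu²⁺] and the known concentrations, [Cu²⁺] in the denominator gives [Cu²⁺] = 0.23 M.

0.23 M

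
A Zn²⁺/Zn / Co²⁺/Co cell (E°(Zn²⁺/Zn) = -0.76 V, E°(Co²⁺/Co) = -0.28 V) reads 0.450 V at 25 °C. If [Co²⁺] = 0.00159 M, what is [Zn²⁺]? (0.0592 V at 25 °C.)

From the Nernst equation, log Q = n(E° − E)/0.0592 = 2(0.48 − 0.450)/0.0592 = 1.014, so Q = 10.3.
With Q = [Zn²⁺]/[Co²⁺] and the known concentrations, [Zn²⁺] in the numerator gives [Zn²⁺] = 0.016 M.

0.016 M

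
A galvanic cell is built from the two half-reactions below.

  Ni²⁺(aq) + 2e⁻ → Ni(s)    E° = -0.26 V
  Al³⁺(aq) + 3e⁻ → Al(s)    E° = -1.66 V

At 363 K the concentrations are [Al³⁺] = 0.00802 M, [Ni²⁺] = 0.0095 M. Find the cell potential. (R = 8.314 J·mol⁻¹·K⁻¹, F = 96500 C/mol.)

1.38 V

The Ni²⁺/Ni couple has the higher reduction potential and acts as the cathode, so E°_cell = -0.26 − (-1.66) = 1.40 V.
Balancing electrons gives n = 6; the reaction quotient is Q = [Al³⁺]^2/[Ni²⁺]^3 = 75.0.
E = E° − (RT/nF) ln Q = 1.40 − (8.314×363)/(6×96500) × (4.318) = 1.400 − 0.023 = 1.377 V.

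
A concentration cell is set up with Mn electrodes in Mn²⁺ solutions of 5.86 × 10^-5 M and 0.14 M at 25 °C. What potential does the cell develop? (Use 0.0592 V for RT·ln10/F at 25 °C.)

Both half-cells are Mn²⁺/Mn, so E°_cell = 0. The concentrated side is the cathode; the cell reaction moves Mn²⁺ from high to low concentration with n = 2.
Q = [Mn²⁺]_dilute/[Mn²⁺]_conc = 5.86 × 10^-5/0.14 = 4.19 × 10^-4.
E = 0 − (0.0592/2) log Q = −(0.0592/2)(-3.378) = 0.1000 V.

0.100 V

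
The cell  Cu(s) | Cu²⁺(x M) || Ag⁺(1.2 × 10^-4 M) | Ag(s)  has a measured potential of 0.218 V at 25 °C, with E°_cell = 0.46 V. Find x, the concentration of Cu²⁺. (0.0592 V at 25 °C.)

From the Nernst equation, log Q = n(E° − E)/0.0592 = 2(0.46 − 0.218)/0.0592 = 8.176, so Q = 1.5 × 10^8.
With Q = [Cu²⁺]/[Ag⁺]^2 and the known concentrations, [Cu²⁺] in the numerator gives [Cu²⁺] = 2.2 M.

2.2 M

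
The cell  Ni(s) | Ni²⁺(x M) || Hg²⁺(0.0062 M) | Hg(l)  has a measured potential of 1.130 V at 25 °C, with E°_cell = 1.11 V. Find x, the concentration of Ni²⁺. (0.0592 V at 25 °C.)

0.0013 M

From the Nernst equation, log Q = n(E° − E)/0.0592 = 2(1.11 − 1.130)/0.0592 = -0.676, so Q = 0.211.
With Q = [Ni²⁺]/[Hg²⁺] and the known concentrations, [Ni²⁺] in the numerator gives [Ni²⁺] = 0.0013 M.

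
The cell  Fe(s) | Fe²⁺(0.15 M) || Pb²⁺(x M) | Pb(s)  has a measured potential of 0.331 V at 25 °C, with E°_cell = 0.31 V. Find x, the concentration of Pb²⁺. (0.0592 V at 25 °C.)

0.77 M

From the Nernst equation, log Q = n(E° − E)/0.0592 = 2(0.31 − 0.331)/0.0592 = -0.709, so Q = 0.195.
With Q = [Fe²⁺]/[Pb²⁺] and the known concentrations, [Pb²⁺] in the denominator gives [Pb²⁺] = 0.77 M.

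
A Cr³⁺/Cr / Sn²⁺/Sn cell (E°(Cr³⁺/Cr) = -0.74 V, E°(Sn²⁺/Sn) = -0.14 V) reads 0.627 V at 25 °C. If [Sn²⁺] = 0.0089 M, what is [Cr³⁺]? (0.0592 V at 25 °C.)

From the Nernst equation, log Q = n(E° − E)/0.0592 = 6(0.60 − 0.627)/0.0592 = -2.736, so Q = 0.00183.
With Q = [Cr³⁺]^2/[Sn²⁺]^3 and the known concentrations, [Cr³⁺]^2 in the numerator gives [Cr³⁺] = 3.6 × 10^-5 M.

3.6 × 10^-5 M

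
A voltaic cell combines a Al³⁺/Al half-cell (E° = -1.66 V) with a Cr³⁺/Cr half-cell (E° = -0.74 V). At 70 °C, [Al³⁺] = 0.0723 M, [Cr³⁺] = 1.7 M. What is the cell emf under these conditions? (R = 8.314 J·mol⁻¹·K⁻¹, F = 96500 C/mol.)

0.951 V

The Cr³⁺/Cr couple has the higher reduction potential and acts as the cathode, so E°_cell = -0.74 − (-1.66) = 0.92 V.
Balancing electrons gives n = 3; the reaction quotient is Q = [Al³⁺]/[Cr³⁺] = 0.0425.
E = E° − (RT/nF) ln Q = 0.92 − (8.314×343)/(3×96500) × (-3.158) = 0.920 + 0.031 = 0.951 V.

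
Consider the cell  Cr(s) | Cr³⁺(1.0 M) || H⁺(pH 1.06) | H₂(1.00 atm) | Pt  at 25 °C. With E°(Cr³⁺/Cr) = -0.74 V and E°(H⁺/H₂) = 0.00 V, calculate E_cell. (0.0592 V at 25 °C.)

0.68 V

The hydrogen couple is the cathode, so E°_cell = 0.74 V; n = 6.
[H⁺] = 10^(−1.06) = 0.087 M, and Q = [Cr³⁺]^2·P(H₂)^3 / [H⁺]^6 = 2.29 × 10^6.
E = E° − (0.0592/6) log Q = 0.74 − (0.0592/6)(6.360) = 0.677 V.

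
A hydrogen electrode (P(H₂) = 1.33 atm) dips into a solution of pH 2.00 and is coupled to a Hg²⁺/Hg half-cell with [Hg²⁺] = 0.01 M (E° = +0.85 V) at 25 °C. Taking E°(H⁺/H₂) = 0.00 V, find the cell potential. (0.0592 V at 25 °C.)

The Hg²⁺/Hg couple is the cathode, so E°_cell = 0.85 V; n = 2.
[H⁺] = 10^(−2.00) = 0.010 M, and Q = [H⁺]^2 / ([Hg²⁺]·P(H₂)) = 0.00752.
E = E° − (0.0592/2) log Q = 0.85 − (0.0592/2)(-2.124) = 0.913 V.

0.91 V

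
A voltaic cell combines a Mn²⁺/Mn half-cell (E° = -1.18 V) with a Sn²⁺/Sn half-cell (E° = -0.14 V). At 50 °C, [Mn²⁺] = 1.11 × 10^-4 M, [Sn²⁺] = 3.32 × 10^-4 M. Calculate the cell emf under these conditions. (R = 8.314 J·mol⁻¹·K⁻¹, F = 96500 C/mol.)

The Sn²⁺/Sn couple has the higher reduction potential and acts as the cathode, so E°_cell = -0.14 − (-1.18) = 1.04 V.
Balancing electrons gives n = 2; the reaction quotient is Q = [Mn²⁺]/[Sn²⁺] = 0.334.
E = E° − (RT/nF) ln Q = 1.04 − (8.314×323)/(2×96500) × (-1.096) = 1.040 + 0.015 = 1.055 V.

1.06 V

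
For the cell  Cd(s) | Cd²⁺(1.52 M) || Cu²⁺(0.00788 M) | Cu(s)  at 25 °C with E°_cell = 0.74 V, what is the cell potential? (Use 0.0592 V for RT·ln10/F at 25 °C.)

Balancing electrons gives n = 2; the reaction quotient is Q = [Cd²⁺]/[Cu²⁺] = 193.
At 25 °C, E = E° − (0.0592/n) log Q = 0.74 − (0.0592/2)(2.285) = 0.740 − 0.068 = 0.672 V.

0.672 V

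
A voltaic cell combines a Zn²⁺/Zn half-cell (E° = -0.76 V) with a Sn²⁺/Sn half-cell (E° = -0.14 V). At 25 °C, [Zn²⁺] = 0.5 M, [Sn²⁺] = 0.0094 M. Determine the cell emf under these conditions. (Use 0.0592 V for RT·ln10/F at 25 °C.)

0.569 V

The Sn²⁺/Sn couple has the higher reduction potential and acts as the cathode, so E°_cell = -0.14 − (-0.76) = 0.62 V.
Balancing electrons gives n = 2; the reaction quotient is Q = [Zn²⁺]/[Sn²⁺] = 53.2.
At 25 °C, E = E° − (0.0592/n) log Q = 0.62 − (0.0592/2)(1.726) = 0.620 − 0.051 = 0.569 V.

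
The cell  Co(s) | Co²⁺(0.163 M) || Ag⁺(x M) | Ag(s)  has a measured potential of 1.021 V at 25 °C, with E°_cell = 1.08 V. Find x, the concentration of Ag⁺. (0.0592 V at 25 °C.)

From the Nernst equation, log Q = n(E° − E)/0.0592 = 2(1.08 − 1.021)/0.0592 = 1.993, so Q = 98.5.
With Q = [Co²⁺]/[Ag⁺]^2 and the known concentrations, [Ag⁺]^2 in the denominator gives [Ag⁺] = 0.041 M.

0.041 M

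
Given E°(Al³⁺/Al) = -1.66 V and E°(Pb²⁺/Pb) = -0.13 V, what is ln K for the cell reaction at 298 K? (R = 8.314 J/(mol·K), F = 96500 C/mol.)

E°_cell = -0.13 − (-1.66) = 1.53 V, with n = 6 electrons transferred.
At equilibrium E = 0, so the Nernst equation gives ln K = nFE°/RT = (6)(96500)(1.53)/((8.314)(298)) = 357.56.

ln K = 357.6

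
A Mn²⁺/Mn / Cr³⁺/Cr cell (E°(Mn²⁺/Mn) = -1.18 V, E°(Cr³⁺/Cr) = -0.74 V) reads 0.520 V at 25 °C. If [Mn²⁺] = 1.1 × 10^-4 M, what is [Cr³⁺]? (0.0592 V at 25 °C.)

From the Nernst equation, log Q = n(E° − E)/0.0592 = 6(0.44 − 0.520)/0.0592 = -8.108, so Q = 7.8 × 10^-9.
With Q = [Mn²⁺]^3/[Cr³⁺]^2 and the known concentrations, [Cr³⁺]^2 in the denominator gives [Cr³⁺] = 0.013 M.

0.013 M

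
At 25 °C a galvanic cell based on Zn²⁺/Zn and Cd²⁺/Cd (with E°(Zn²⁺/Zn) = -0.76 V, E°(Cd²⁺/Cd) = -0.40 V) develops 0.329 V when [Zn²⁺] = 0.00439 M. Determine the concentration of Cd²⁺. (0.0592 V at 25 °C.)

From the Nernst equation, log Q = n(E° − E)/0.0592 = 2(0.36 − 0.329)/0.0592 = 1.047, so Q = 11.2.
With Q = [Zn²⁺]/[Cd²⁺] and the known concentrations, [Cd²⁺] in the denominator gives [Cd²⁺] = 3.9 × 10^-4 M.

3.9 × 10^-4 M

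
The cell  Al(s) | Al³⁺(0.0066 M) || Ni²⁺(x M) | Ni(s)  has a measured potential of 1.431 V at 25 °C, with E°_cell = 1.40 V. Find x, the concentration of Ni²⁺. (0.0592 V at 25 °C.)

From the Nernst equation, log Q = n(E° − E)/0.0592 = 6(1.40 − 1.431)/0.0592 = -3.142, so Q = 7.21 × 10^-4.
With Q = [Al³⁺]^2/[Ni²⁺]^3 and the known concentrations, [Ni²⁺]^3 in the denominator gives [Ni²⁺] = 0.39 M.

0.39 M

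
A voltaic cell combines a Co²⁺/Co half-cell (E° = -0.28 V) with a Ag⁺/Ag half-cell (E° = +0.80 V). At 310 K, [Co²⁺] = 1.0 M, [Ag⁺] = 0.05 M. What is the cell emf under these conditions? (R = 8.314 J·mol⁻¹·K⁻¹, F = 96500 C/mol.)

1.000 V

The Ag⁺/Ag couple has the higher reduction potential and acts as the cathode, so E°_cell = +0.80 − (-0.28) = 1.08 V.
Balancing electrons gives n = 2; the reaction quotient is Q = [Co²⁺]/[Ag⁺]^2 = 400.
E = E° − (RT/nF) ln Q = 1.08 − (8.314×310)/(2×96500) × (5.991) = 1.080 − 0.080 = 1.000 V.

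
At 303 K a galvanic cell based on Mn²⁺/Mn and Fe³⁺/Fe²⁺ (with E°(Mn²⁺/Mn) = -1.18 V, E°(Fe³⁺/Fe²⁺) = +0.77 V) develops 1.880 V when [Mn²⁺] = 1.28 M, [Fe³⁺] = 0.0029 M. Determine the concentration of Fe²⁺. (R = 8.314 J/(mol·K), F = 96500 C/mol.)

0.037 M

From the Nernst equation, ln Q = nF(E° − E)/RT = 2×96500×(1.95 − 1.880)/(8.314×303) = 5.363, so Q = 213.
With Q = [Mn²⁺]·[Fe²⁺]^2/[Fe³⁺]^2 and the known concentrations, [Fe²⁺]^2 in the numerator gives [Fe²⁺] = 0.037 M.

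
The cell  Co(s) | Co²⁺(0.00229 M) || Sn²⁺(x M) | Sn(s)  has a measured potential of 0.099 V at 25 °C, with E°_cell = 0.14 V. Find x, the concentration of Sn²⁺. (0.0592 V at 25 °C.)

9.4 × 10^-5 M

From the Nernst equation, log Q = n(E° − E)/0.0592 = 2(0.14 − 0.099)/0.0592 = 1.385, so Q = 24.3.
With Q = [Co²⁺]/[Sn²⁺] and the known concentrations, [Sn²⁺] in the denominator gives [Sn²⁺] = 9.4 × 10^-5 M.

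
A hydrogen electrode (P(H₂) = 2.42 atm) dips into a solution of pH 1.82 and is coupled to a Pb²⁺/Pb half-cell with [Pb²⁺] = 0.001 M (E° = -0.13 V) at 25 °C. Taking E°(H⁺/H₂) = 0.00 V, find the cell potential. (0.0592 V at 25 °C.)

0.100 V

The hydrogen couple is the cathode, so E°_cell = 0.13 V; n = 2.
[H⁺] = 10^(−1.82) = 0.015 M, and Q = [Pb²⁺]·P(H₂) / [H⁺]^2 = 10.6.
E = E° − (0.0592/2) log Q = 0.13 − (0.0592/2)(1.024) = 0.100 V.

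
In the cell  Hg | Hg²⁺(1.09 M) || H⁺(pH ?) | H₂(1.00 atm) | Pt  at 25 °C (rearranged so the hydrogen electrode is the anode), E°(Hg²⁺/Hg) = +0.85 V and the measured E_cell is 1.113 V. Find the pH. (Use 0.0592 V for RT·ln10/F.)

E°_cell = 0.85 V and n = 2.
log Q = n(E° − E)/0.0592 = 2×(0.85 − 1.113)/0.0592 = -8.885.
With Q = [H⁺]^2 / ([Hg²⁺]·P(H₂)), solving for [H⁺] gives log[H⁺] = -4.424, so pH = 4.42.

pH = 4.42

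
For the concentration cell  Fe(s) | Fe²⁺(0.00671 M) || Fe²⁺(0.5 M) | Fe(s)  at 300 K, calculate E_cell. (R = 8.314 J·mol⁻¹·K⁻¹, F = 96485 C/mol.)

Both half-cells are Fe²⁺/Fe, so E°_cell = 0. The concentrated side is the cathode; the cell reaction moves Fe²⁺ from high to low concentration with n = 2.
Q = [Fe²⁺]_dilute/[Fe²⁺]_conc = 0.00671/0.5 = 0.0134.
E = 0 − (RT/nF) ln Q = −((8.314×300)/(2×96485))(-4.311) = 0.0557 V.

0.056 V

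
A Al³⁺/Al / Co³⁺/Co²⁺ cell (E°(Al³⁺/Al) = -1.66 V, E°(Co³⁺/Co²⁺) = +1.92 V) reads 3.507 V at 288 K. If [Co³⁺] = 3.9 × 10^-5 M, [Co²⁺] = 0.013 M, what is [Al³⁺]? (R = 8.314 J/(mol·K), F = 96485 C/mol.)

From the Nernst equation, ln Q = nF(E° − E)/RT = 3×96485×(3.58 − 3.507)/(8.314×288) = 8.825, so Q = 6800.
With Q = [Al³⁺]·[Co²⁺]^3/[Co³⁺]^3 and the known concentrations, [Al³⁺] in the numerator gives [Al³⁺] = 1.8 × 10^-4 M.

1.8 × 10^-4 M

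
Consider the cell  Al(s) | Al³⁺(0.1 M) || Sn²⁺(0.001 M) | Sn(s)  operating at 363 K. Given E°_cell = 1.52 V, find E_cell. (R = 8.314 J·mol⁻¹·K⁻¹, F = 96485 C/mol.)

Balancing electrons gives n = 6; the reaction quotient is Q = [Al³⁺]^2/[Sn²⁺]^3 = 1 × 10^7.
E = E° − (RT/nF) ln Q = 1.52 − (8.314×363)/(6×96485) × (16.118) = 1.520 − 0.084 = 1.436 V.

1.44 V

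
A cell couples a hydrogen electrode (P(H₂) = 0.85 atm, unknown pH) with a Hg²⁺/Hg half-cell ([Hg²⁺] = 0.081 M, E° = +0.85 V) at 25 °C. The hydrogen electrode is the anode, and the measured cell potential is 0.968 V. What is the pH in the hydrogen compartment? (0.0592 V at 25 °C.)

pH = 2.57

E°_cell = 0.85 V and n = 2.
log Q = n(E° − E)/0.0592 = 2×(0.85 − 0.968)/0.0592 = -3.986.
With Q = [H⁺]^2 / ([Hg²⁺]·P(H₂)), solving for [H⁺] gives log[H⁺] = -2.574, so pH = 2.57.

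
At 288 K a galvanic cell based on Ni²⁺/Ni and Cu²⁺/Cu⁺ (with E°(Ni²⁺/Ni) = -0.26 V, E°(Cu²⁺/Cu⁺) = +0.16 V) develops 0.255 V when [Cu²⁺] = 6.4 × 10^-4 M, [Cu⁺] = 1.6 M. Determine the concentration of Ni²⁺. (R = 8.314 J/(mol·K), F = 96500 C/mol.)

From the Nernst equation, ln Q = nF(E° − E)/RT = 2×96500×(0.42 − 0.255)/(8.314×288) = 13.300, so Q = 5.97 × 10^5.
With Q = [Ni²⁺]·[Cu⁺]^2/[Cu²⁺]^2 and the known concentrations, [Ni²⁺] in the numerator gives [Ni²⁺] = 0.096 M.

0.096 M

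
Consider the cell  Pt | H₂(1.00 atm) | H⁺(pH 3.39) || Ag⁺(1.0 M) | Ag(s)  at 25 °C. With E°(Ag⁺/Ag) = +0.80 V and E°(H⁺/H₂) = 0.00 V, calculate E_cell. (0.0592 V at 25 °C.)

The Ag⁺/Ag couple is the cathode, so E°_cell = 0.80 V; n = 2.
[H⁺] = 10^(−3.39) = 4.1 × 10^-4 M, and Q = [H⁺]^2 / ([Ag⁺]^2·P(H₂)) = 1.66 × 10^-7.
E = E° − (0.0592/2) log Q = 0.80 − (0.0592/2)(-6.780) = 1.001 V.

1.00 V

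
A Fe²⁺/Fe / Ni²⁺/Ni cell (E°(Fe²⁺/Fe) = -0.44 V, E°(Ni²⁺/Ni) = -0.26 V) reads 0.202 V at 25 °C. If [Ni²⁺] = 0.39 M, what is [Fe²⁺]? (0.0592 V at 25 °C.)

From the Nernst equation, log Q = n(E° − E)/0.0592 = 2(0.18 − 0.202)/0.0592 = -0.743, so Q = 0.181.
With Q = [Fe²⁺]/[Ni²⁺] and the known concentrations, [Fe²⁺] in the numerator gives [Fe²⁺] = 0.07 M.

0.07 M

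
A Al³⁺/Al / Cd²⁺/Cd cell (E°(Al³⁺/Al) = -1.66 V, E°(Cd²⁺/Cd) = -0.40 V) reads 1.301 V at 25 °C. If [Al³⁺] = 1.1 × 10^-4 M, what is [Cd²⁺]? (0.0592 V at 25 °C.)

0.056 M

From the Nernst equation, log Q = n(E° − E)/0.0592 = 6(1.26 − 1.301)/0.0592 = -4.155, so Q = 6.99 × 10^-5.
With Q = [Al³⁺]^2/[Cd²⁺]^3 and the known concentrations, [Cd²⁺]^3 in the denominator gives [Cd²⁺] = 0.056 M.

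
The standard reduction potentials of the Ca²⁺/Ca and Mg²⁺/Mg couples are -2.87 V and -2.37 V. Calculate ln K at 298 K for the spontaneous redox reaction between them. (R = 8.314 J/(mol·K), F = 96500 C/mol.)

E°_cell = -2.37 − (-2.87) = 0.50 V, with n = 2 electrons transferred.
At equilibrium E = 0, so the Nernst equation gives ln K = nFE°/RT = (2)(96500)(0.50)/((8.314)(298)) = 38.95.

ln K = 38.9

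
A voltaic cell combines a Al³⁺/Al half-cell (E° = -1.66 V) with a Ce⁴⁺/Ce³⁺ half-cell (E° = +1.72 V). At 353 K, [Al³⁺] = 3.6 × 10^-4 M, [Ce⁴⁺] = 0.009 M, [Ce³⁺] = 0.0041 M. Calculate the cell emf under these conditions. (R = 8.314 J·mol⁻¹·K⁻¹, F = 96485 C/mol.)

The Ce⁴⁺/Ce³⁺ couple has the higher reduction potential and acts as the cathode, so E°_cell = +1.72 − (-1.66) = 3.38 V.
Balancing electrons gives n = 3; the reaction quotient is Q = [Al³⁺]·[Ce³⁺]^3/[Ce⁴⁺]^3 = 3.4 × 10^-5.
E = E° − (RT/nF) ln Q = 3.38 − (8.314×353)/(3×96485) × (-10.288) = 3.380 + 0.104 = 3.484 V.

3.48 V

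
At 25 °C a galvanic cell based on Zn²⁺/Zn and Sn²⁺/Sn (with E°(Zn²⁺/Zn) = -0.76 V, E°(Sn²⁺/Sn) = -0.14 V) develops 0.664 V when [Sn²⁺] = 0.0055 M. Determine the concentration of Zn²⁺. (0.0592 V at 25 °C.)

1.8 × 10^-4 M

From the Nernst equation, log Q = n(E° − E)/0.0592 = 2(0.62 − 0.664)/0.0592 = -1.486, so Q = 0.0326.
With Q = [Zn²⁺]/[Sn²⁺] and the known concentrations, [Zn²⁺] in the numerator gives [Zn²⁺] = 1.8 × 10^-4 M.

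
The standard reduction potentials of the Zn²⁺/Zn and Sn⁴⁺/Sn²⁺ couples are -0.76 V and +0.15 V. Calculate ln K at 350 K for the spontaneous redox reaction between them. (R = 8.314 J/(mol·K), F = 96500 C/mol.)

E°_cell = +0.15 − (-0.76) = 0.91 V, with n = 2 electrons transferred.
At equilibrium E = 0, so the Nernst equation gives ln K = nFE°/RT = (2)(96500)(0.91)/((8.314)(350)) = 60.36.

ln K = 60.4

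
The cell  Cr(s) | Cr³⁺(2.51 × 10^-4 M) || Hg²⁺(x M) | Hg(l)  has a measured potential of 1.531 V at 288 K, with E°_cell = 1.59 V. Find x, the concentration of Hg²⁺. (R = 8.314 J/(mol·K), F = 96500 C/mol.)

3.4 × 10^-5 M

From the Nernst equation, ln Q = nF(E° − E)/RT = 6×96500×(1.59 − 1.531)/(8.314×288) = 14.267, so Q = 1.57 × 10^6.
With Q = [Cr³⁺]^2/[Hg²⁺]^3 and the known concentrations, [Hg²⁺]^3 in the denominator gives [Hg²⁺] = 3.4 × 10^-5 M.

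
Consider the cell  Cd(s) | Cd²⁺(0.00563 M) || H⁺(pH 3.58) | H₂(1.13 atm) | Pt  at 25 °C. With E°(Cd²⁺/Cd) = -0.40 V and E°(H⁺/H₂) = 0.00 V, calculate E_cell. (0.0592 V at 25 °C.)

The hydrogen couple is the cathode, so E°_cell = 0.40 V; n = 2.
[H⁺] = 10^(−3.58) = 2.6 × 10^-4 M, and Q = [Cd²⁺]·P(H₂) / [H⁺]^2 = 9.2 × 10^4.
E = E° − (0.0592/2) log Q = 0.40 − (0.0592/2)(4.964) = 0.253 V.

0.25 V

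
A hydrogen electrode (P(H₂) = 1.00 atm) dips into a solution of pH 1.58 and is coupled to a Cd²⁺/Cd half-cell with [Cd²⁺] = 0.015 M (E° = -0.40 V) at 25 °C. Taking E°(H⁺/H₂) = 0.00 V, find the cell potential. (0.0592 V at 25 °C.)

The hydrogen couple is the cathode, so E°_cell = 0.40 V; n = 2.
[H⁺] = 10^(−1.58) = 0.026 M, and Q = [Cd²⁺]·P(H₂) / [H⁺]^2 = 21.7.
E = E° − (0.0592/2) log Q = 0.40 − (0.0592/2)(1.336) = 0.360 V.

0.36 V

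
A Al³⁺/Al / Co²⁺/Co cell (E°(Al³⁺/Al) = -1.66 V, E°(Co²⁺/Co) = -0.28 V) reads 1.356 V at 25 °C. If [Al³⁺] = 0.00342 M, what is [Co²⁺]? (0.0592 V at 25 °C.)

0.0035 M

From the Nernst equation, log Q = n(E° − E)/0.0592 = 6(1.38 − 1.356)/0.0592 = 2.432, so Q = 271.
With Q = [Al³⁺]^2/[Co²⁺]^3 and the known concentrations, [Co²⁺]^3 in the denominator gives [Co²⁺] = 0.0035 M.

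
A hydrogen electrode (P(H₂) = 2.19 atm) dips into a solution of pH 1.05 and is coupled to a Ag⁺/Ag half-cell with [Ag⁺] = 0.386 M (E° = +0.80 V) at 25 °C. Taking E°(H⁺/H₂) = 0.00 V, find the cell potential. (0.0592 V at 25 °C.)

The Ag⁺/Ag couple is the cathode, so E°_cell = 0.80 V; n = 2.
[H⁺] = 10^(−1.05) = 0.089 M, and Q = [H⁺]^2 / ([Ag⁺]^2·P(H₂)) = 0.0243.
E = E° − (0.0592/2) log Q = 0.80 − (0.0592/2)(-1.614) = 0.848 V.

0.85 V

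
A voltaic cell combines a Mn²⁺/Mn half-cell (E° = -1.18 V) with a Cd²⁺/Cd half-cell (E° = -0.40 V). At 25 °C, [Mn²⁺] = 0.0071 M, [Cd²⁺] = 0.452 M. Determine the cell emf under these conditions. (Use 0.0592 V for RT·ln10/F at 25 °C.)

The Cd²⁺/Cd couple has the higher reduction potential and acts as the cathode, so E°_cell = -0.40 − (-1.18) = 0.78 V.
Balancing electrons gives n = 2; the reaction quotient is Q = [Mn²⁺]/[Cd²⁺] = 0.0157.
At 25 °C, E = E° − (0.0592/n) log Q = 0.78 − (0.0592/2)(-1.804) = 0.780 + 0.053 = 0.833 V.

0.833 V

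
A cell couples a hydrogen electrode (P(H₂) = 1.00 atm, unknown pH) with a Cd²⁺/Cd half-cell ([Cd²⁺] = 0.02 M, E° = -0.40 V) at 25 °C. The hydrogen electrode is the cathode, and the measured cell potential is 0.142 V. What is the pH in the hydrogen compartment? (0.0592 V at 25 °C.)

pH = 5.21

E°_cell = 0.40 V and n = 2.
log Q = n(E° − E)/0.0592 = 2×(0.40 − 0.142)/0.0592 = 8.716.
With Q = [Cd²⁺]·P(H₂) / [H⁺]^2, solving for [H⁺] gives log[H⁺] = -5.208, so pH = 5.21.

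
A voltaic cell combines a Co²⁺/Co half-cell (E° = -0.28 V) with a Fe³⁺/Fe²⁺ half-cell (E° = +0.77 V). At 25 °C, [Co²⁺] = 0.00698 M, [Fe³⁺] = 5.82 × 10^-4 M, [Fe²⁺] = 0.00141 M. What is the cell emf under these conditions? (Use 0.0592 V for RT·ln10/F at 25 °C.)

The Fe³⁺/Fe²⁺ couple has the higher reduction potential and acts as the cathode, so E°_cell = +0.77 − (-0.28) = 1.05 V.
Balancing electrons gives n = 2; the reaction quotient is Q = [Co²⁺]·[Fe²⁺]^2/[Fe³⁺]^2 = 0.0410.
At 25 °C, E = E° − (0.0592/n) log Q = 1.05 − (0.0592/2)(-1.388) = 1.050 + 0.041 = 1.091 V.

1.09 V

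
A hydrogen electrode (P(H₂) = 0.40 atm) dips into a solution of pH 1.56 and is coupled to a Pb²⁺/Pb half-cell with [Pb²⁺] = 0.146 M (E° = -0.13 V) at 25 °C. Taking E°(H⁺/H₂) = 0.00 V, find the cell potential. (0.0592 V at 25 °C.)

The hydrogen couple is the cathode, so E°_cell = 0.13 V; n = 2.
[H⁺] = 10^(−1.56) = 0.028 M, and Q = [Pb²⁺]·P(H₂) / [H⁺]^2 = 77.0.
E = E° − (0.0592/2) log Q = 0.13 − (0.0592/2)(1.886) = 0.074 V.

0.074 V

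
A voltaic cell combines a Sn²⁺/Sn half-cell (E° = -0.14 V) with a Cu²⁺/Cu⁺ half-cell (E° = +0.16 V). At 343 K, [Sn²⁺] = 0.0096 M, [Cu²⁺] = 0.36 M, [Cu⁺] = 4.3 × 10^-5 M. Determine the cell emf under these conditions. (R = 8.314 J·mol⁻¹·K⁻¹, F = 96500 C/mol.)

The Cu²⁺/Cu⁺ couple has the higher reduction potential and acts as the cathode, so E°_cell = +0.16 − (-0.14) = 0.30 V.
Balancing electrons gives n = 2; the reaction quotient is Q = [Sn²⁺]·[Cu⁺]^2/[Cu²⁺]^2 = 1.37 × 10^-10.
E = E° − (RT/nF) ln Q = 0.30 − (8.314×343)/(2×96500) × (-22.711) = 0.300 + 0.336 = 0.636 V.

0.636 V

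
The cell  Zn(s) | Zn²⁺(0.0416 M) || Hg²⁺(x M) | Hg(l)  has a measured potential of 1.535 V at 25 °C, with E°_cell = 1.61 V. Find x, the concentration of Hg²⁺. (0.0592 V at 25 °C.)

From the Nernst equation, log Q = n(E° − E)/0.0592 = 2(1.61 − 1.535)/0.0592 = 2.534, so Q = 342.
With Q = [Zn²⁺]/[Hg²⁺] and the known concentrations, [Hg²⁺] in the denominator gives [Hg²⁺] = 1.2 × 10^-4 M.

1.2 × 10^-4 M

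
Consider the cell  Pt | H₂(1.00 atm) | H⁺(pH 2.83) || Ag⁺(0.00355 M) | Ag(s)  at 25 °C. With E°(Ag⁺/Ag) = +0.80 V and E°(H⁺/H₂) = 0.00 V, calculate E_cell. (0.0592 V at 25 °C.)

The Ag⁺/Ag couple is the cathode, so E°_cell = 0.80 V; n = 2.
[H⁺] = 10^(−2.83) = 0.0015 M, and Q = [H⁺]^2 / ([Ag⁺]^2·P(H₂)) = 0.174.
E = E° − (0.0592/2) log Q = 0.80 − (0.0592/2)(-0.760) = 0.822 V.

0.82 V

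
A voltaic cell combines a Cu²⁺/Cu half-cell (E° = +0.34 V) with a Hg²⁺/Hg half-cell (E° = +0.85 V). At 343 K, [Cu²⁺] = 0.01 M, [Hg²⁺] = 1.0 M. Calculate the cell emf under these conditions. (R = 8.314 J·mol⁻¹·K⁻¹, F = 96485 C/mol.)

The Hg²⁺/Hg couple has the higher reduction potential and acts as the cathode, so E°_cell = +0.85 − (+0.34) = 0.51 V.
Balancing electrons gives n = 2; the reaction quotient is Q = [Cu²⁺]/[Hg²⁺] = 0.0100.
E = E° − (RT/nF) ln Q = 0.51 − (8.314×343)/(2×96485) × (-4.605) = 0.510 + 0.068 = 0.578 V.

0.578 V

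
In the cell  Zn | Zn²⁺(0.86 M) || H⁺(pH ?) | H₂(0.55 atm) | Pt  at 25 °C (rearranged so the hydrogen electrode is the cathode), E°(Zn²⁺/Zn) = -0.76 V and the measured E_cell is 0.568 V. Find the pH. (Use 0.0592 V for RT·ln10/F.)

E°_cell = 0.76 V and n = 2.
log Q = n(E° − E)/0.0592 = 2×(0.76 − 0.568)/0.0592 = 6.486.
With Q = [Zn²⁺]·P(H₂) / [H⁺]^2, solving for [H⁺] gives log[H⁺] = -3.406, so pH = 3.41.

pH = 3.41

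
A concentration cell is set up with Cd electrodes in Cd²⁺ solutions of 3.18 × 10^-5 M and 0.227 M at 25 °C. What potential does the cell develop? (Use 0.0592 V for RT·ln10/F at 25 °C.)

0.11 V

Both half-cells are Cd²⁺/Cd, so E°_cell = 0. The concentrated side is the cathode; the cell reaction moves Cd²⁺ from high to low concentration with n = 2.
Q = [Cd²⁺]_dilute/[Cd²⁺]_conc = 3.18 × 10^-5/0.227 = 1.4 × 10^-4.
E = 0 − (0.0592/2) log Q = −(0.0592/2)(-3.854) = 0.1141 V.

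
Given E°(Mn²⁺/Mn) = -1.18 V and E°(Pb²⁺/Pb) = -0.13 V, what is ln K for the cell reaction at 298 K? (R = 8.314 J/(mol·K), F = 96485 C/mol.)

E°_cell = -0.13 − (-1.18) = 1.05 V, with n = 2 electrons transferred.
At equilibrium E = 0, so the Nernst equation gives ln K = nFE°/RT = (2)(96485)(1.05)/((8.314)(298)) = 81.78.

ln K = 81.8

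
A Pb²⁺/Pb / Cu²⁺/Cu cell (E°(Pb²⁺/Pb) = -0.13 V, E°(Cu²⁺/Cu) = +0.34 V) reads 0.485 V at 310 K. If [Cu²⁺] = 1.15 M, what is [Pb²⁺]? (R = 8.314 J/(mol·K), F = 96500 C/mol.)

From the Nernst equation, ln Q = nF(E° − E)/RT = 2×96500×(0.47 − 0.485)/(8.314×310) = -1.123, so Q = 0.325.
With Q = [Pb²⁺]/[Cu²⁺] and the known concentrations, [Pb²⁺] in the numerator gives [Pb²⁺] = 0.37 M.

0.37 M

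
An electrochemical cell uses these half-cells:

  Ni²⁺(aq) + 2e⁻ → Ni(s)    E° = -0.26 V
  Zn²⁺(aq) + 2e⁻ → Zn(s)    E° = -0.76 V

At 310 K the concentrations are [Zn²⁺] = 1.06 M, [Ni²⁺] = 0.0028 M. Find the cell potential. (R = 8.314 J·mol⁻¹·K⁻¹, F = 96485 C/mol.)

The Ni²⁺/Ni couple has the higher reduction potential and acts as the cathode, so E°_cell = -0.26 − (-0.76) = 0.50 V.
Balancing electrons gives n = 2; the reaction quotient is Q = [Zn²⁺]/[Ni²⁺] = 379.
E = E° − (RT/nF) ln Q = 0.50 − (8.314×310)/(2×96485) × (5.936) = 0.500 − 0.079 = 0.421 V.

0.421 V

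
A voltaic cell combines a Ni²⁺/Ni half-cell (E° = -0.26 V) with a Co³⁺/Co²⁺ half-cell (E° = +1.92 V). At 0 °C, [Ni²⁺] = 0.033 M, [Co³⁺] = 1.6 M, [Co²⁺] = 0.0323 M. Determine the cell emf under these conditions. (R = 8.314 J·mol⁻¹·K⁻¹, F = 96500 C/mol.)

The Co³⁺/Co²⁺ couple has the higher reduction potential and acts as the cathode, so E°_cell = +1.92 − (-0.26) = 2.18 V.
Balancing electrons gives n = 2; the reaction quotient is Q = [Ni²⁺]·[Co²⁺]^2/[Co³⁺]^2 = 1.34 × 10^-5.
E = E° − (RT/nF) ln Q = 2.18 − (8.314×273)/(2×96500) × (-11.217) = 2.180 + 0.132 = 2.312 V.

2.31 V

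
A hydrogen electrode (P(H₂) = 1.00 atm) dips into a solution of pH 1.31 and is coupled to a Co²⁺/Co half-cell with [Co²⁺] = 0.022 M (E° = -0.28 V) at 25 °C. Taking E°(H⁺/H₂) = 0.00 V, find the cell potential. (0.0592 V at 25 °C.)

The hydrogen couple is the cathode, so E°_cell = 0.28 V; n = 2.
[H⁺] = 10^(−1.31) = 0.049 M, and Q = [Co²⁺]·P(H₂) / [H⁺]^2 = 9.17.
E = E° − (0.0592/2) log Q = 0.28 − (0.0592/2)(0.962) = 0.252 V.

0.25 V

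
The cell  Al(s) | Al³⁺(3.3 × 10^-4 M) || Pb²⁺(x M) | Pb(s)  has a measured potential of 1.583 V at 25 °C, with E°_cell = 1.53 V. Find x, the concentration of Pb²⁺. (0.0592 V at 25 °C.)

0.29 M

From the Nernst equation, log Q = n(E° − E)/0.0592 = 6(1.53 − 1.583)/0.0592 = -5.372, so Q = 4.25 × 10^-6.
With Q = [Al³⁺]^2/[Pb²⁺]^3 and the known concentrations, [Pb²⁺]^3 in the denominator gives [Pb²⁺] = 0.29 M.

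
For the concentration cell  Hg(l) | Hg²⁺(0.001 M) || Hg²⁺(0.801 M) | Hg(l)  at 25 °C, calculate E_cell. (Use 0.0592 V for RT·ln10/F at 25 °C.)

0.086 V

Both half-cells are Hg²⁺/Hg, so E°_cell = 0. The concentrated side is the cathode; the cell reaction moves Hg²⁺ from high to low concentration with n = 2.
Q = [Hg²⁺]_dilute/[Hg²⁺]_conc = 0.001/0.801 = 0.00125.
E = 0 − (0.0592/2) log Q = −(0.0592/2)(-2.904) = 0.0860 V.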